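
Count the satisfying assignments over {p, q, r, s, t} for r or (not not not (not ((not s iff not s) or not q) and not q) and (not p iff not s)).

24

Initial set: {(r or (not not not (not ((not s iff not s) or not q) and not q) and (not p iff not s)))}.
(r or (not not not (not ((not s iff not s) or not q) and not q) and (not p iff not s))): β-rule — branch into r  //  (not not not (not ((not s iff not s) or not q) and not q) and (not p iff not s)).
  branch 1 (add r):
    ○ open, literals {r=1}.
  branch 2 (add (not not not (not ((not s iff not s) or not q) and not q) and (not p iff not s))):
    (not not not (not ((not s iff not s) or not q) and not q) and (not p iff not s)): α-rule — add not not not (not ((not s iff not s) or not q) and not q), (not p iff not s).
    not not not (not ((not s iff not s) or not q) and not q): drop double negation, giving not (not ((not s iff not s) or not q) and not q).
    (not p iff not s): β-rule — branch into not p, not s  //  not not p, not not s.
      branch 2.1 (add not p, not s):
        not (not ((not s iff not s) or not q) and not q): β-rule — branch into not not ((not s iff not s) or not q)  //  not not q.
          branch 2.1.1 (add not not ((not s iff not s) or not q)):
            not not ((not s iff not s) or not q): β-rule — branch into (not s iff not s)  //  not q.
              branch 2.1.1.1 (add (not s iff not s)):
                (not s iff not s): β-rule — branch into not s, not s  //  not not s, not not s.
                  branch 2.1.1.1.1 (add not s, not s):
                    ○ open, literals {p=0, s=0}.
                  branch 2.1.1.1.2 (add not not s, not not s):
                    × closes — contains both s and not s.
              branch 2.1.1.2 (add not q):
                ○ open, literals {p=0, q=0, s=0}.
          branch 2.1.2 (add not not q):
            ○ open, literals {p=0, q=1, s=0}.
      branch 2.2 (add not not p, not not s):
        not (not ((not s iff not s) or not q) and not q): β-rule — branch into not not ((not s iff not s) or not q)  //  not not q.
          branch 2.2.1 (add not not ((not s iff not s) or not q)):
            not not ((not s iff not s) or not q): β-rule — branch into (not s iff not s)  //  not q.
              branch 2.2.1.1 (add (not s iff not s)):
                (not s iff not s): β-rule — branch into not s, not s  //  not not s, not not s.
                  branch 2.2.1.1.1 (add not s, not s):
                    × closes — contains both s and not s.
                  branch 2.2.1.1.2 (add not not s, not not s):
                    ○ open, literals {p=1, s=1}.
              branch 2.2.1.2 (add not q):
                ○ open, literals {p=1, q=0, s=1}.
          branch 2.2.2 (add not not q):
            ○ open, literals {p=1, q=1, s=1}.
2 branches closed, 7 open.
Each open branch fixes some atoms; the unmentioned ones are free. Counting distinct full assignments: branch {r=1} (p, q, s, t) contributes 16 new; branch {p=0, s=0} (q, r, t) contributes 4 new; branch {p=0, q=0, s=0} (r, t) contributes 0 new; branch {p=0, q=1, s=0} (r, t) contributes 0 new; branch {p=1, s=1} (q, r, t) contributes 4 new; branch {p=1, q=0, s=1} (r, t) contributes 0 new; branch {p=1, q=1, s=1} (r, t) contributes 0 new. Total: 24.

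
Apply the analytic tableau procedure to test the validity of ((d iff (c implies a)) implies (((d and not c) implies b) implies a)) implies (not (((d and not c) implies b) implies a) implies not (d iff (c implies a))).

Valid

Assume the negation and expand:
Initial set: {not (((d iff (c implies a)) implies (((d and not c) implies b) implies a)) implies (not (((d and not c) implies b) implies a) implies not (d iff (c implies a))))}.
not (((d iff (c implies a)) implies (((d and not c) implies b) implies a)) implies (not (((d and not c) implies b) implies a) implies not (d iff (c implies a)))): α-rule — add ((d iff (c implies a)) implies (((d and not c) implies b) implies a)), not (not (((d and not c) implies b) implies a) implies not (d iff (c implies a))).
not (not (((d and not c) implies b) implies a) implies not (d iff (c implies a))): α-rule — add not (((d and not c) implies b) implies a), not not (d iff (c implies a)).
not (((d and not c) implies b) implies a): α-rule — add ((d and not c) implies b), not a.
((d iff (c implies a)) implies (((d and not c) implies b) implies a)): β-rule — branch into not (d iff (c implies a))  //  (((d and not c) implies b) implies a).
  branch 1 (add not (d iff (c implies a))):
    not not (d iff (c implies a)): β-rule — branch into d, (c implies a)  //  not d, not (c implies a).
      branch 1.1 (add d, (c implies a)):
        ((d and not c) implies b): β-rule — branch into not (d and not c)  //  b.
          branch 1.1.1 (add not (d and not c)):
            not (d iff (c implies a)): β-rule — branch into d, not (c implies a)  //  not d, (c implies a).
              branch 1.1.1.1 (add d, not (c implies a)):
                not (c implies a): α-rule — add c, not a.
                (c implies a): β-rule — branch into not c  //  a.
                  branch 1.1.1.1.1 (add not c):
                    × closes — contains both c and not c.
                  branch 1.1.1.1.2 (add a):
                    × closes — contains both a and not a.
              branch 1.1.1.2 (add not d, (c implies a)):
                × closes — contains both d and not d.
          branch 1.1.2 (add b):
            not (d iff (c implies a)): β-rule — branch into d, not (c implies a)  //  not d, (c implies a).
              branch 1.1.2.1 (add d, not (c implies a)):
                not (c implies a): α-rule — add c, not a.
                (c implies a): β-rule — branch into not c  //  a.
                  branch 1.1.2.1.1 (add not c):
                    × closes — contains both c and not c.
                  branch 1.1.2.1.2 (add a):
                    × closes — contains both a and not a.
              branch 1.1.2.2 (add not d, (c implies a)):
                × closes — contains both d and not d.
      branch 1.2 (add not d, not (c implies a)):
        not (c implies a): α-rule — add c, not a.
        ((d and not c) implies b): β-rule — branch into not (d and not c)  //  b.
          branch 1.2.1 (add not (d and not c)):
            not (d iff (c implies a)): β-rule — branch into d, not (c implies a)  //  not d, (c implies a).
              branch 1.2.1.1 (add d, not (c implies a)):
                × closes — contains both d and not d.
              branch 1.2.1.2 (add not d, (c implies a)):
                not (d and not c): β-rule — branch into not d  //  not not c.
                  branch 1.2.1.2.1 (add not d):
                    (c implies a): β-rule — branch into not c  //  a.
                      branch 1.2.1.2.1.1 (add not c):
                        × closes — contains both c and not c.
                      branch 1.2.1.2.1.2 (add a):
                        × closes — contains both a and not a.
                  branch 1.2.1.2.2 (add not not c):
                    (c implies a): β-rule — branch into not c  //  a.
                      branch 1.2.1.2.2.1 (add not c):
                        × closes — contains both c and not c.
                      branch 1.2.1.2.2.2 (add a):
                        × closes — contains both a and not a.
          branch 1.2.2 (add b):
            not (d iff (c implies a)): β-rule — branch into d, not (c implies a)  //  not d, (c implies a).
              branch 1.2.2.1 (add d, not (c implies a)):
                × closes — contains both d and not d.
              branch 1.2.2.2 (add not d, (c implies a)):
                (c implies a): β-rule — branch into not c  //  a.
                  branch 1.2.2.2.1 (add not c):
                    × closes — contains both c and not c.
                  branch 1.2.2.2.2 (add a):
                    × closes — contains both a and not a.
  branch 2 (add (((d and not c) implies b) implies a)):
    not not (d iff (c implies a)): β-rule — branch into d, (c implies a)  //  not d, not (c implies a).
      branch 2.1 (add d, (c implies a)):
        ((d and not c) implies b): β-rule — branch into not (d and not c)  //  b.
          branch 2.1.1 (add not (d and not c)):
            (((d and not c) implies b) implies a): β-rule — branch into not ((d and not c) implies b)  //  a.
              branch 2.1.1.1 (add not ((d and not c) implies b)):
                not ((d and not c) implies b): α-rule — add (d and not c), not b.
                (d and not c): α-rule — add d, not c.
                (c implies a): β-rule — branch into not c  //  a.
                  branch 2.1.1.1.1 (add not c):
                    not (d and not c): β-rule — branch into not d  //  not not c.
                      branch 2.1.1.1.1.1 (add not d):
                        × closes — contains both d and not d.
                      branch 2.1.1.1.1.2 (add not not c):
                        × closes — contains both c and not c.
                  branch 2.1.1.1.2 (add a):
                    × closes — contains both a and not a.
              branch 2.1.1.2 (add a):
                × closes — contains both a and not a.
          branch 2.1.2 (add b):
            (((d and not c) implies b) implies a): β-rule — branch into not ((d and not c) implies b)  //  a.
              branch 2.1.2.1 (add not ((d and not c) implies b)):
                not ((d and not c) implies b): α-rule — add (d and not c), not b.
                × closes — contains both b and not b.
              branch 2.1.2.2 (add a):
                × closes — contains both a and not a.
      branch 2.2 (add not d, not (c implies a)):
        not (c implies a): α-rule — add c, not a.
        ((d and not c) implies b): β-rule — branch into not (d and not c)  //  b.
          branch 2.2.1 (add not (d and not c)):
            (((d and not c) implies b) implies a): β-rule — branch into not ((d and not c) implies b)  //  a.
              branch 2.2.1.1 (add not ((d and not c) implies b)):
                not ((d and not c) implies b): α-rule — add (d and not c), not b.
                (d and not c): α-rule — add d, not c.
                × closes — contains both d and not d.
              branch 2.2.1.2 (add a):
                × closes — contains both a and not a.
          branch 2.2.2 (add b):
            (((d and not c) implies b) implies a): β-rule — branch into not ((d and not c) implies b)  //  a.
              branch 2.2.2.1 (add not ((d and not c) implies b)):
                not ((d and not c) implies b): α-rule — add (d and not c), not b.
                × closes — contains both b and not b.
              branch 2.2.2.2 (add a):
                × closes — contains both a and not a.
All 24 branches close.
Every branch closed, so the negation is unsatisfiable and the formula is valid.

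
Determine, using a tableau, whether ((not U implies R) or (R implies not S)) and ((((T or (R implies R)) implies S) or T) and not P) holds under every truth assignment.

Assume the negation and expand:
Initial set: {not (((not U implies R) or (R implies not S)) and ((((T or (R implies R)) implies S) or T) and not P))}.
not (((not U implies R) or (R implies not S)) and ((((T or (R implies R)) implies S) or T) and not P)): β-rule — branch into not ((not U implies R) or (R implies not S))  //  not ((((T or (R implies R)) implies S) or T) and not P).
  branch 1 (add not ((not U implies R) or (R implies not S))):
    not ((not U implies R) or (R implies not S)): α-rule — add not (not U implies R), not (R implies not S).
    not (not U implies R): α-rule — add not U, not R.
    not (R implies not S): α-rule — add R, not not S.
    × closes — contains both R and not R.
  branch 2 (add not ((((T or (R implies R)) implies S) or T) and not P)):
    not ((((T or (R implies R)) implies S) or T) and not P): β-rule — branch into not (((T or (R implies R)) implies S) or T)  //  not not P.
      branch 2.1 (add not (((T or (R implies R)) implies S) or T)):
        not (((T or (R implies R)) implies S) or T): α-rule — add not ((T or (R implies R)) implies S), not T.
        not ((T or (R implies R)) implies S): α-rule — add (T or (R implies R)), not S.
        (T or (R implies R)): β-rule — branch into T  //  (R implies R).
          branch 2.1.1 (add T):
            × closes — contains both T and not T.
          branch 2.1.2 (add (R implies R)):
            (R implies R): β-rule — branch into not R  //  R.
              branch 2.1.2.1 (add not R):
                ○ open, literals {R=false, S=false, T=false}.
              branch 2.1.2.2 (add R):
                ○ open, literals {R=true, S=false, T=false}.
      branch 2.2 (add not not P):
        ○ open, literals {P=true}.
2 branches closed, 3 open.
An open branch gives a countermodel: R=false, S=false, T=false (unmentioned atoms arbitrary); under it the original formula is false.

Not valid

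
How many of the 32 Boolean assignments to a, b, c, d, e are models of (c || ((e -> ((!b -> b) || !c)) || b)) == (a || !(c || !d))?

20

Initial set: {((c || ((e -> ((!b -> b) || !c)) || b)) == (a || !(c || !d)))}.
((c || ((e -> ((!b -> b) || !c)) || b)) == (a || !(c || !d))): β-rule — branch into (c || ((e -> ((!b -> b) || !c)) || b)), (a || !(c || !d))  //  !(c || ((e -> ((!b -> b) || !c)) || b)), !(a || !(c || !d)).
  branch 1 (add (c || ((e -> ((!b -> b) || !c)) || b)), (a || !(c || !d))):
    (c || ((e -> ((!b -> b) || !c)) || b)): β-rule — branch into c  //  ((e -> ((!b -> b) || !c)) || b).
      branch 1.1 (add c):
        (a || !(c || !d)): β-rule — branch into a  //  !(c || !d).
          branch 1.1.1 (add a):
            ○ open, literals {a=T, c=T}.
          branch 1.1.2 (add !(c || !d)):
            !(c || !d): α-rule — add !c, !!d.
            × closes — contains both c and !c.
      branch 1.2 (add ((e -> ((!b -> b) || !c)) || b)):
        (a || !(c || !d)): β-rule — branch into a  //  !(c || !d).
          branch 1.2.1 (add a):
            ((e -> ((!b -> b) || !c)) || b): β-rule — branch into (e -> ((!b -> b) || !c))  //  b.
              branch 1.2.1.1 (add (e -> ((!b -> b) || !c))):
                (e -> ((!b -> b) || !c)): β-rule — branch into !e  //  ((!b -> b) || !c).
                  branch 1.2.1.1.1 (add !e):
                    ○ open, literals {a=T, e=F}.
                  branch 1.2.1.1.2 (add ((!b -> b) || !c)):
                    ((!b -> b) || !c): β-rule — branch into (!b -> b)  //  !c.
                      branch 1.2.1.1.2.1 (add (!b -> b)):
                        (!b -> b): β-rule — branch into !!b  //  b.
                          branch 1.2.1.1.2.1.1 (add !!b):
                            ○ open, literals {a=T, b=T}.
                          branch 1.2.1.1.2.1.2 (add b):
                            ○ open, literals {a=T, b=T}.
                      branch 1.2.1.1.2.2 (add !c):
                        ○ open, literals {a=T, c=F}.
              branch 1.2.1.2 (add b):
                ○ open, literals {a=T, b=T}.
          branch 1.2.2 (add !(c || !d)):
            !(c || !d): α-rule — add !c, !!d.
            ((e -> ((!b -> b) || !c)) || b): β-rule — branch into (e -> ((!b -> b) || !c))  //  b.
              branch 1.2.2.1 (add (e -> ((!b -> b) || !c))):
                (e -> ((!b -> b) || !c)): β-rule — branch into !e  //  ((!b -> b) || !c).
                  branch 1.2.2.1.1 (add !e):
                    ○ open, literals {c=F, d=T, e=F}.
                  branch 1.2.2.1.2 (add ((!b -> b) || !c)):
                    ((!b -> b) || !c): β-rule — branch into (!b -> b)  //  !c.
                      branch 1.2.2.1.2.1 (add (!b -> b)):
                        (!b -> b): β-rule — branch into !!b  //  b.
                          branch 1.2.2.1.2.1.1 (add !!b):
                            ○ open, literals {b=T, c=F, d=T}.
                          branch 1.2.2.1.2.1.2 (add b):
                            ○ open, literals {b=T, c=F, d=T}.
                      branch 1.2.2.1.2.2 (add !c):
                        ○ open, literals {c=F, d=T}.
              branch 1.2.2.2 (add b):
                ○ open, literals {b=T, c=F, d=T}.
  branch 2 (add !(c || ((e -> ((!b -> b) || !c)) || b)), !(a || !(c || !d))):
    !(c || ((e -> ((!b -> b) || !c)) || b)): α-rule — add !c, !((e -> ((!b -> b) || !c)) || b).
    !(a || !(c || !d)): α-rule — add !a, !!(c || !d).
    !((e -> ((!b -> b) || !c)) || b): α-rule — add !(e -> ((!b -> b) || !c)), !b.
    !(e -> ((!b -> b) || !c)): α-rule — add e, !((!b -> b) || !c).
    !((!b -> b) || !c): α-rule — add !(!b -> b), !!c.
    × closes — contains both c and !c.
2 branches closed, 11 open.
Each open branch fixes some atoms; the unmentioned ones are free. Counting distinct full assignments: branch {a=T, c=T} (b, d, e) contributes 8 new; branch {a=T, e=F} (b, c, d) contributes 4 new; branch {a=T, b=T} (c, d, e) contributes 2 new; branch {a=T, b=T} (c, d, e) contributes 0 new; branch {a=T, c=F} (b, d, e) contributes 2 new; branch {a=T, b=T} (c, d, e) contributes 0 new; branch {c=F, d=T, e=F} (a, b) contributes 2 new; branch {b=T, c=F, d=T} (a, e) contributes 1 new; branch {b=T, c=F, d=T} (a, e) contributes 0 new; branch {c=F, d=T} (a, b, e) contributes 1 new; branch {b=T, c=F, d=T} (a, e) contributes 0 new. Total: 20.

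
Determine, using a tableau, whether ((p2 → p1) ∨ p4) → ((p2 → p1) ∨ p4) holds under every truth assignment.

Assume the negation and expand:
Initial set: {¬(((p2 → p1) ∨ p4) → ((p2 → p1) ∨ p4))}.
¬(((p2 → p1) ∨ p4) → ((p2 → p1) ∨ p4)): α-rule — add ((p2 → p1) ∨ p4), ¬((p2 → p1) ∨ p4).
¬((p2 → p1) ∨ p4): α-rule — add ¬(p2 → p1), ¬p4.
¬(p2 → p1): α-rule — add p2, ¬p1.
((p2 → p1) ∨ p4): β-rule — branch into (p2 → p1)  //  p4.
  branch 1 (add (p2 → p1)):
    (p2 → p1): β-rule — branch into ¬p2  //  p1.
      branch 1.1 (add ¬p2):
        × closes — contains both p2 and ¬p2.
      branch 1.2 (add p1):
        × closes — contains both p1 and ¬p1.
  branch 2 (add p4):
    × closes — contains both p4 and ¬p4.
All 3 branches close.
Every branch closed, so the negation is unsatisfiable and the formula is valid.

Valid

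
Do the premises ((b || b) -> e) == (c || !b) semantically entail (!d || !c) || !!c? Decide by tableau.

Initial set: {(((b || b) -> e) == (c || !b)); !((!d || !c) || !!c)}.
!((!d || !c) || !!c): α-rule — add !(!d || !c), !!!c.
!(!d || !c): α-rule — add !!d, !!c.
!!!c: drop double negation, giving !c.
× closes — contains both c and !c.
All 1 branch closes.
Every branch closed, so the premises entail the conclusion.

Yes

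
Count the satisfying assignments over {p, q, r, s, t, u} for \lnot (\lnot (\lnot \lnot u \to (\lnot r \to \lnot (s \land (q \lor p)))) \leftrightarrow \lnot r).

26

Initial set: {\lnot (\lnot (\lnot \lnot u \to (\lnot r \to \lnot (s \land (q \lor p)))) \leftrightarrow \lnot r)}.
\lnot (\lnot (\lnot \lnot u \to (\lnot r \to \lnot (s \land (q \lor p)))) \leftrightarrow \lnot r): β-rule — branch into \lnot (\lnot \lnot u \to (\lnot r \to \lnot (s \land (q \lor p)))), \lnot \lnot r  //  \lnot \lnot (\lnot \lnot u \to (\lnot r \to \lnot (s \land (q \lor p)))), \lnot r.
  branch 1 (add \lnot (\lnot \lnot u \to (\lnot r \to \lnot (s \land (q \lor p)))), \lnot \lnot r):
    \lnot (\lnot \lnot u \to (\lnot r \to \lnot (s \land (q \lor p)))): α-rule — add \lnot \lnot u, \lnot (\lnot r \to \lnot (s \land (q \lor p))).
    \lnot \lnot u: drop double negation, giving u.
    \lnot (\lnot r \to \lnot (s \land (q \lor p))): α-rule — add \lnot r, \lnot \lnot (s \land (q \lor p)).
    × closes — contains both r and \lnot r.
  branch 2 (add \lnot \lnot (\lnot \lnot u \to (\lnot r \to \lnot (s \land (q \lor p)))), \lnot r):
    \lnot \lnot (\lnot \lnot u \to (\lnot r \to \lnot (s \land (q \lor p)))): β-rule — branch into \lnot \lnot \lnot u  //  (\lnot r \to \lnot (s \land (q \lor p))).
      branch 2.1 (add \lnot \lnot \lnot u):
        \lnot \lnot \lnot u: drop double negation, giving \lnot u.
        ○ open, literals {r=0, u=0}.
      branch 2.2 (add (\lnot r \to \lnot (s \land (q \lor p)))):
        (\lnot r \to \lnot (s \land (q \lor p))): β-rule — branch into \lnot \lnot r  //  \lnot (s \land (q \lor p)).
          branch 2.2.1 (add \lnot \lnot r):
            × closes — contains both r and \lnot r.
          branch 2.2.2 (add \lnot (s \land (q \lor p))):
            \lnot (s \land (q \lor p)): β-rule — branch into \lnot s  //  \lnot (q \lor p).
              branch 2.2.2.1 (add \lnot s):
                ○ open, literals {r=0, s=0}.
              branch 2.2.2.2 (add \lnot (q \lor p)):
                \lnot (q \lor p): α-rule — add \lnot q, \lnot p.
                ○ open, literals {p=0, q=0, r=0}.
2 branches closed, 3 open.
Each open branch fixes some atoms; the unmentioned ones are free. Counting distinct full assignments: branch {r=0, u=0} (p, q, s, t) contributes 16 new; branch {r=0, s=0} (p, q, t, u) contributes 8 new; branch {p=0, q=0, r=0} (s, t, u) contributes 2 new. Total: 26.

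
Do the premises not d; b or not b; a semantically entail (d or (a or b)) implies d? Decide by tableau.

No

Initial set: {T not d; T (b or not b); T a; F ((d or (a or b)) implies d)}.
F ((d or (a or b)) implies d): α-rule — add T (d or (a or b)), F d.
T (b or not b): β-rule — branch into T b  //  T not b.
  branch 1 (add T b):
    T (d or (a or b)): β-rule — branch into T d  //  T (a or b).
      branch 1.1 (add T d):
        × closes — contains both d and not d.
      branch 1.2 (add T (a or b)):
        T (a or b): β-rule — branch into T a  //  T b.
          branch 1.2.1 (add T a):
            ○ open, literals {a=1, b=1, d=0}.
          branch 1.2.2 (add T b):
            ○ open, literals {a=1, b=1, d=0}.
  branch 2 (add T not b):
    T (d or (a or b)): β-rule — branch into T d  //  T (a or b).
      branch 2.1 (add T d):
        × closes — contains both d and not d.
      branch 2.2 (add T (a or b)):
        T (a or b): β-rule — branch into T a  //  T b.
          branch 2.2.1 (add T a):
            ○ open, literals {a=1, b=0, d=0}.
          branch 2.2.2 (add T b):
            × closes — contains both b and not b.
3 branches closed, 3 open.
An open branch gives a countermodel: a=1, b=1, d=0 (unmentioned atoms arbitrary); the premises hold there but the conclusion fails.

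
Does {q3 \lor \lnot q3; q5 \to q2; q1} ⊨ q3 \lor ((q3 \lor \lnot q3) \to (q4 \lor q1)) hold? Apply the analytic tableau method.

Yes

Initial set: {(q3 \lor \lnot q3); (q5 \to q2); q1; \lnot (q3 \lor ((q3 \lor \lnot q3) \to (q4 \lor q1)))}.
\lnot (q3 \lor ((q3 \lor \lnot q3) \to (q4 \lor q1))): α-rule — add \lnot q3, \lnot ((q3 \lor \lnot q3) \to (q4 \lor q1)).
\lnot ((q3 \lor \lnot q3) \to (q4 \lor q1)): α-rule — add (q3 \lor \lnot q3), \lnot (q4 \lor q1).
\lnot (q4 \lor q1): α-rule — add \lnot q4, \lnot q1.
× closes — contains both q1 and \lnot q1.
All 1 branch closes.
Every branch closed, so the premises entail the conclusion.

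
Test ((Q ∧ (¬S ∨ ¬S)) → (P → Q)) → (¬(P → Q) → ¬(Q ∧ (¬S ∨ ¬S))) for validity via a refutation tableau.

Valid

Assume the negation and expand:
Initial set: {¬(((Q ∧ (¬S ∨ ¬S)) → (P → Q)) → (¬(P → Q) → ¬(Q ∧ (¬S ∨ ¬S))))}.
¬(((Q ∧ (¬S ∨ ¬S)) → (P → Q)) → (¬(P → Q) → ¬(Q ∧ (¬S ∨ ¬S)))): α-rule — add ((Q ∧ (¬S ∨ ¬S)) → (P → Q)), ¬(¬(P → Q) → ¬(Q ∧ (¬S ∨ ¬S))).
¬(¬(P → Q) → ¬(Q ∧ (¬S ∨ ¬S))): α-rule — add ¬(P → Q), ¬¬(Q ∧ (¬S ∨ ¬S)).
¬(P → Q): α-rule — add P, ¬Q.
¬¬(Q ∧ (¬S ∨ ¬S)): α-rule — add Q, (¬S ∨ ¬S).
× closes — contains both Q and ¬Q.
All 1 branch closes.
Every branch closed, so the negation is unsatisfiable and the formula is valid.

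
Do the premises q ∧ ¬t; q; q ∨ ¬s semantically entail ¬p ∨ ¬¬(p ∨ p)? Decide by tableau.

Initial set: {(q ∧ ¬t); q; (q ∨ ¬s); ¬(¬p ∨ ¬¬(p ∨ p))}.
(q ∧ ¬t): α-rule — add q, ¬t.
¬(¬p ∨ ¬¬(p ∨ p)): α-rule — add ¬¬p, ¬¬¬(p ∨ p).
¬¬¬(p ∨ p): drop double negation, giving ¬(p ∨ p).
¬(p ∨ p): α-rule — add ¬p, ¬p.
× closes — contains both p and ¬p.
All 1 branch closes.
Every branch closed, so the premises entail the conclusion.

Yes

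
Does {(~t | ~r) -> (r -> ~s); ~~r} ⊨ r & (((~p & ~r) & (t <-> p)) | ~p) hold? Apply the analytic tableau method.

Initial set: {((~t | ~r) -> (r -> ~s)); ~~r; ~(r & (((~p & ~r) & (t <-> p)) | ~p))}.
~~r: drop double negation, giving r.
((~t | ~r) -> (r -> ~s)): β-rule — branch into ~(~t | ~r)  //  (r -> ~s).
  branch 1 (add ~(~t | ~r)):
    ~(~t | ~r): α-rule — add ~~t, ~~r.
    ~(r & (((~p & ~r) & (t <-> p)) | ~p)): β-rule — branch into ~r  //  ~(((~p & ~r) & (t <-> p)) | ~p).
      branch 1.1 (add ~r):
        × closes — contains both r and ~r.
      branch 1.2 (add ~(((~p & ~r) & (t <-> p)) | ~p)):
        ~(((~p & ~r) & (t <-> p)) | ~p): α-rule — add ~((~p & ~r) & (t <-> p)), ~~p.
        ~((~p & ~r) & (t <-> p)): β-rule — branch into ~(~p & ~r)  //  ~(t <-> p).
          branch 1.2.1 (add ~(~p & ~r)):
            ~(~p & ~r): β-rule — branch into ~~p  //  ~~r.
              branch 1.2.1.1 (add ~~p):
                ○ open, literals {p=true, r=true, t=true}.
              branch 1.2.1.2 (add ~~r):
                ○ open, literals {p=true, r=true, t=true}.
          branch 1.2.2 (add ~(t <-> p)):
            ~(t <-> p): β-rule — branch into t, ~p  //  ~t, p.
              branch 1.2.2.1 (add t, ~p):
                × closes — contains both p and ~p.
              branch 1.2.2.2 (add ~t, p):
                × closes — contains both t and ~t.
  branch 2 (add (r -> ~s)):
    ~(r & (((~p & ~r) & (t <-> p)) | ~p)): β-rule — branch into ~r  //  ~(((~p & ~r) & (t <-> p)) | ~p).
      branch 2.1 (add ~r):
        × closes — contains both r and ~r.
      branch 2.2 (add ~(((~p & ~r) & (t <-> p)) | ~p)):
        ~(((~p & ~r) & (t <-> p)) | ~p): α-rule — add ~((~p & ~r) & (t <-> p)), ~~p.
        (r -> ~s): β-rule — branch into ~r  //  ~s.
          branch 2.2.1 (add ~r):
            × closes — contains both r and ~r.
          branch 2.2.2 (add ~s):
            ~((~p & ~r) & (t <-> p)): β-rule — branch into ~(~p & ~r)  //  ~(t <-> p).
              branch 2.2.2.1 (add ~(~p & ~r)):
                ~(~p & ~r): β-rule — branch into ~~p  //  ~~r.
                  branch 2.2.2.1.1 (add ~~p):
                    ○ open, literals {p=true, r=true, s=false}.
                  branch 2.2.2.1.2 (add ~~r):
                    ○ open, literals {p=true, r=true, s=false}.
              branch 2.2.2.2 (add ~(t <-> p)):
                ~(t <-> p): β-rule — branch into t, ~p  //  ~t, p.
                  branch 2.2.2.2.1 (add t, ~p):
                    × closes — contains both p and ~p.
                  branch 2.2.2.2.2 (add ~t, p):
                    ○ open, literals {p=true, r=true, s=false, t=false}.
6 branches closed, 5 open.
An open branch gives a countermodel: p=true, r=true, t=true (unmentioned atoms arbitrary); the premises hold there but the conclusion fails.

No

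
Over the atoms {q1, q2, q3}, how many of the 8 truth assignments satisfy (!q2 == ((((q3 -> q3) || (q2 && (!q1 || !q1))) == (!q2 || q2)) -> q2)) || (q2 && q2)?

4

Initial set: {T ((!q2 == ((((q3 -> q3) || (q2 && (!q1 || !q1))) == (!q2 || q2)) -> q2)) || (q2 && q2))}.
T ((!q2 == ((((q3 -> q3) || (q2 && (!q1 || !q1))) == (!q2 || q2)) -> q2)) || (q2 && q2)): β-rule — branch into T (!q2 == ((((q3 -> q3) || (q2 && (!q1 || !q1))) == (!q2 || q2)) -> q2))  //  T (q2 && q2).
  branch 1 (add T (!q2 == ((((q3 -> q3) || (q2 && (!q1 || !q1))) == (!q2 || q2)) -> q2))):
    T (!q2 == ((((q3 -> q3) || (q2 && (!q1 || !q1))) == (!q2 || q2)) -> q2)): β-rule — branch into T !q2, T ((((q3 -> q3) || (q2 && (!q1 || !q1))) == (!q2 || q2)) -> q2)  //  F !q2, F ((((q3 -> q3) || (q2 && (!q1 || !q1))) == (!q2 || q2)) -> q2).
      branch 1.1 (add T !q2, T ((((q3 -> q3) || (q2 && (!q1 || !q1))) == (!q2 || q2)) -> q2)):
        T ((((q3 -> q3) || (q2 && (!q1 || !q1))) == (!q2 || q2)) -> q2): β-rule — branch into F (((q3 -> q3) || (q2 && (!q1 || !q1))) == (!q2 || q2))  //  T q2.
          branch 1.1.1 (add F (((q3 -> q3) || (q2 && (!q1 || !q1))) == (!q2 || q2))):
            F (((q3 -> q3) || (q2 && (!q1 || !q1))) == (!q2 || q2)): β-rule — branch into T ((q3 -> q3) || (q2 && (!q1 || !q1))), F (!q2 || q2)  //  F ((q3 -> q3) || (q2 && (!q1 || !q1))), T (!q2 || q2).
              branch 1.1.1.1 (add T ((q3 -> q3) || (q2 && (!q1 || !q1))), F (!q2 || q2)):
                F (!q2 || q2): α-rule — add F !q2, F q2.
                × closes — contains both q2 and !q2.
              branch 1.1.1.2 (add F ((q3 -> q3) || (q2 && (!q1 || !q1))), T (!q2 || q2)):
                F ((q3 -> q3) || (q2 && (!q1 || !q1))): α-rule — add F (q3 -> q3), F (q2 && (!q1 || !q1)).
                F (q3 -> q3): α-rule — add T q3, F q3.
                × closes — contains both q3 and !q3.
          branch 1.1.2 (add T q2):
            × closes — contains both q2 and !q2.
      branch 1.2 (add F !q2, F ((((q3 -> q3) || (q2 && (!q1 || !q1))) == (!q2 || q2)) -> q2)):
        F ((((q3 -> q3) || (q2 && (!q1 || !q1))) == (!q2 || q2)) -> q2): α-rule — add T (((q3 -> q3) || (q2 && (!q1 || !q1))) == (!q2 || q2)), F q2.
        × closes — contains both q2 and !q2.
  branch 2 (add T (q2 && q2)):
    T (q2 && q2): α-rule — add T q2, T q2.
    ○ open, literals {q2=1}.
4 branches closed, 1 open.
Each open branch fixes some atoms; the unmentioned ones are free. Counting distinct full assignments: branch {q2=1} (q1, q3) contributes 4 new. Total: 4.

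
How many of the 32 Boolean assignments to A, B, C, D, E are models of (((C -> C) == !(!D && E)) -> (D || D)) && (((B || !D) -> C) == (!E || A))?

Initial set: {((((C -> C) == !(!D && E)) -> (D || D)) && (((B || !D) -> C) == (!E || A)))}.
((((C -> C) == !(!D && E)) -> (D || D)) && (((B || !D) -> C) == (!E || A))): α-rule — add (((C -> C) == !(!D && E)) -> (D || D)), (((B || !D) -> C) == (!E || A)).
(((C -> C) == !(!D && E)) -> (D || D)): β-rule — branch into !((C -> C) == !(!D && E))  //  (D || D).
  branch 1 (add !((C -> C) == !(!D && E))):
    (((B || !D) -> C) == (!E || A)): β-rule — branch into ((B || !D) -> C), (!E || A)  //  !((B || !D) -> C), !(!E || A).
      branch 1.1 (add ((B || !D) -> C), (!E || A)):
        !((C -> C) == !(!D && E)): β-rule — branch into (C -> C), !!(!D && E)  //  !(C -> C), !(!D && E).
          branch 1.1.1 (add (C -> C), !!(!D && E)):
            !!(!D && E): α-rule — add !D, E.
            ((B || !D) -> C): β-rule — branch into !(B || !D)  //  C.
              branch 1.1.1.1 (add !(B || !D)):
                !(B || !D): α-rule — add !B, !!D.
                × closes — contains both D and !D.
              branch 1.1.1.2 (add C):
                (!E || A): β-rule — branch into !E  //  A.
                  branch 1.1.1.2.1 (add !E):
                    × closes — contains both E and !E.
                  branch 1.1.1.2.2 (add A):
                    (C -> C): β-rule — branch into !C  //  C.
                      branch 1.1.1.2.2.1 (add !C):
                        × closes — contains both C and !C.
                      branch 1.1.1.2.2.2 (add C):
                        ○ open, literals {A=T, C=T, D=F, E=T}.
          branch 1.1.2 (add !(C -> C), !(!D && E)):
            !(C -> C): α-rule — add C, !C.
            × closes — contains both C and !C.
      branch 1.2 (add !((B || !D) -> C), !(!E || A)):
        !((B || !D) -> C): α-rule — add (B || !D), !C.
        !(!E || A): α-rule — add !!E, !A.
        !((C -> C) == !(!D && E)): β-rule — branch into (C -> C), !!(!D && E)  //  !(C -> C), !(!D && E).
          branch 1.2.1 (add (C -> C), !!(!D && E)):
            !!(!D && E): α-rule — add !D, E.
            (B || !D): β-rule — branch into B  //  !D.
              branch 1.2.1.1 (add B):
                (C -> C): β-rule — branch into !C  //  C.
                  branch 1.2.1.1.1 (add !C):
                    ○ open, literals {A=F, B=T, C=F, D=F, E=T}.
                  branch 1.2.1.1.2 (add C):
                    × closes — contains both C and !C.
              branch 1.2.1.2 (add !D):
                (C -> C): β-rule — branch into !C  //  C.
                  branch 1.2.1.2.1 (add !C):
                    ○ open, literals {A=F, C=F, D=F, E=T}.
                  branch 1.2.1.2.2 (add C):
                    × closes — contains both C and !C.
          branch 1.2.2 (add !(C -> C), !(!D && E)):
            !(C -> C): α-rule — add C, !C.
            × closes — contains both C and !C.
  branch 2 (add (D || D)):
    (((B || !D) -> C) == (!E || A)): β-rule — branch into ((B || !D) -> C), (!E || A)  //  !((B || !D) -> C), !(!E || A).
      branch 2.1 (add ((B || !D) -> C), (!E || A)):
        (D || D): β-rule — branch into D  //  D.
          branch 2.1.1 (add D):
            ((B || !D) -> C): β-rule — branch into !(B || !D)  //  C.
              branch 2.1.1.1 (add !(B || !D)):
                !(B || !D): α-rule — add !B, !!D.
                (!E || A): β-rule — branch into !E  //  A.
                  branch 2.1.1.1.1 (add !E):
                    ○ open, literals {B=F, D=T, E=F}.
                  branch 2.1.1.1.2 (add A):
                    ○ open, literals {A=T, B=F, D=T}.
              branch 2.1.1.2 (add C):
                (!E || A): β-rule — branch into !E  //  A.
                  branch 2.1.1.2.1 (add !E):
                    ○ open, literals {C=T, D=T, E=F}.
                  branch 2.1.1.2.2 (add A):
                    ○ open, literals {A=T, C=T, D=T}.
          branch 2.1.2 (add D):
            ((B || !D) -> C): β-rule — branch into !(B || !D)  //  C.
              branch 2.1.2.1 (add !(B || !D)):
                !(B || !D): α-rule — add !B, !!D.
                (!E || A): β-rule — branch into !E  //  A.
                  branch 2.1.2.1.1 (add !E):
                    ○ open, literals {B=F, D=T, E=F}.
                  branch 2.1.2.1.2 (add A):
                    ○ open, literals {A=T, B=F, D=T}.
              branch 2.1.2.2 (add C):
                (!E || A): β-rule — branch into !E  //  A.
                  branch 2.1.2.2.1 (add !E):
                    ○ open, literals {C=T, D=T, E=F}.
                  branch 2.1.2.2.2 (add A):
                    ○ open, literals {A=T, C=T, D=T}.
      branch 2.2 (add !((B || !D) -> C), !(!E || A)):
        !((B || !D) -> C): α-rule — add (B || !D), !C.
        !(!E || A): α-rule — add !!E, !A.
        (D || D): β-rule — branch into D  //  D.
          branch 2.2.1 (add D):
            (B || !D): β-rule — branch into B  //  !D.
              branch 2.2.1.1 (add B):
                ○ open, literals {A=F, B=T, C=F, D=T, E=T}.
              branch 2.2.1.2 (add !D):
                × closes — contains both D and !D.
          branch 2.2.2 (add D):
            (B || !D): β-rule — branch into B  //  !D.
              branch 2.2.2.1 (add B):
                ○ open, literals {A=F, B=T, C=F, D=T, E=T}.
              branch 2.2.2.2 (add !D):
                × closes — contains both D and !D.
9 branches closed, 13 open.
Each open branch fixes some atoms; the unmentioned ones are free. Counting distinct full assignments: branch {A=T, C=T, D=F, E=T} (B) contributes 2 new; branch {A=F, B=T, C=F, D=F, E=T} (none free) contributes 1 new; branch {A=F, C=F, D=F, E=T} (B) contributes 1 new; branch {B=F, D=T, E=F} (A, C) contributes 4 new; branch {A=T, B=F, D=T} (C, E) contributes 2 new; branch {C=T, D=T, E=F} (A, B) contributes 2 new; branch {A=T, C=T, D=T} (B, E) contributes 1 new; branch {B=F, D=T, E=F} (A, C) contributes 0 new; branch {A=T, B=F, D=T} (C, E) contributes 0 new; branch {C=T, D=T, E=F} (A, B) contributes 0 new; branch {A=T, C=T, D=T} (B, E) contributes 0 new; branch {A=F, B=T, C=F, D=T, E=T} (none free) contributes 1 new; branch {A=F, B=T, C=F, D=T, E=T} (none free) contributes 0 new. Total: 14.

14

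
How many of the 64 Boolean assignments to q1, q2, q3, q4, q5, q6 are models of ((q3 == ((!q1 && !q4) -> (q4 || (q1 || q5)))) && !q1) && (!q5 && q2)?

4

Initial set: {T (((q3 == ((!q1 && !q4) -> (q4 || (q1 || q5)))) && !q1) && (!q5 && q2))}.
T (((q3 == ((!q1 && !q4) -> (q4 || (q1 || q5)))) && !q1) && (!q5 && q2)): α-rule — add T ((q3 == ((!q1 && !q4) -> (q4 || (q1 || q5)))) && !q1), T (!q5 && q2).
T ((q3 == ((!q1 && !q4) -> (q4 || (q1 || q5)))) && !q1): α-rule — add T (q3 == ((!q1 && !q4) -> (q4 || (q1 || q5)))), T !q1.
T (!q5 && q2): α-rule — add T !q5, T q2.
T (q3 == ((!q1 && !q4) -> (q4 || (q1 || q5)))): β-rule — branch into T q3, T ((!q1 && !q4) -> (q4 || (q1 || q5)))  //  F q3, F ((!q1 && !q4) -> (q4 || (q1 || q5))).
  branch 1 (add T q3, T ((!q1 && !q4) -> (q4 || (q1 || q5)))):
    T ((!q1 && !q4) -> (q4 || (q1 || q5))): β-rule — branch into F (!q1 && !q4)  //  T (q4 || (q1 || q5)).
      branch 1.1 (add F (!q1 && !q4)):
        F (!q1 && !q4): β-rule — branch into F !q1  //  F !q4.
          branch 1.1.1 (add F !q1):
            × closes — contains both q1 and !q1.
          branch 1.1.2 (add F !q4):
            ○ open, literals {q1=0, q2=1, q3=1, q4=1, q5=0}.
      branch 1.2 (add T (q4 || (q1 || q5))):
        T (q4 || (q1 || q5)): β-rule — branch into T q4  //  T (q1 || q5).
          branch 1.2.1 (add T q4):
            ○ open, literals {q1=0, q2=1, q3=1, q4=1, q5=0}.
          branch 1.2.2 (add T (q1 || q5)):
            T (q1 || q5): β-rule — branch into T q1  //  T q5.
              branch 1.2.2.1 (add T q1):
                × closes — contains both q1 and !q1.
              branch 1.2.2.2 (add T q5):
                × closes — contains both q5 and !q5.
  branch 2 (add F q3, F ((!q1 && !q4) -> (q4 || (q1 || q5)))):
    F ((!q1 && !q4) -> (q4 || (q1 || q5))): α-rule — add T (!q1 && !q4), F (q4 || (q1 || q5)).
    T (!q1 && !q4): α-rule — add T !q1, T !q4.
    F (q4 || (q1 || q5)): α-rule — add F q4, F (q1 || q5).
    F (q1 || q5): α-rule — add F q1, F q5.
    ○ open, literals {q1=0, q2=1, q3=0, q4=0, q5=0}.
3 branches closed, 3 open.
Each open branch fixes some atoms; the unmentioned ones are free. Counting distinct full assignments: branch {q1=0, q2=1, q3=1, q4=1, q5=0} (q6) contributes 2 new; branch {q1=0, q2=1, q3=1, q4=1, q5=0} (q6) contributes 0 new; branch {q1=0, q2=1, q3=0, q4=0, q5=0} (q6) contributes 2 new. Total: 4.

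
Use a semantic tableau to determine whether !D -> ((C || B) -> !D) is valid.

Assume the negation and expand:
Initial set: {!(!D -> ((C || B) -> !D))}.
!(!D -> ((C || B) -> !D)): α-rule — add !D, !((C || B) -> !D).
!((C || B) -> !D): α-rule — add (C || B), !!D.
× closes — contains both D and !D.
All 1 branch closes.
Every branch closed, so the negation is unsatisfiable and the formula is valid.

Valid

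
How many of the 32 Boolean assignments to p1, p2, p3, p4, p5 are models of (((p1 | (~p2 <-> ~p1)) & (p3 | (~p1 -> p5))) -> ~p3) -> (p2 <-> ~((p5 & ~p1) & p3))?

Initial set: {((((p1 | (~p2 <-> ~p1)) & (p3 | (~p1 -> p5))) -> ~p3) -> (p2 <-> ~((p5 & ~p1) & p3)))}.
((((p1 | (~p2 <-> ~p1)) & (p3 | (~p1 -> p5))) -> ~p3) -> (p2 <-> ~((p5 & ~p1) & p3))): β-rule — branch into ~(((p1 | (~p2 <-> ~p1)) & (p3 | (~p1 -> p5))) -> ~p3)  //  (p2 <-> ~((p5 & ~p1) & p3)).
  branch 1 (add ~(((p1 | (~p2 <-> ~p1)) & (p3 | (~p1 -> p5))) -> ~p3)):
    ~(((p1 | (~p2 <-> ~p1)) & (p3 | (~p1 -> p5))) -> ~p3): α-rule — add ((p1 | (~p2 <-> ~p1)) & (p3 | (~p1 -> p5))), ~~p3.
    ((p1 | (~p2 <-> ~p1)) & (p3 | (~p1 -> p5))): α-rule — add (p1 | (~p2 <-> ~p1)), (p3 | (~p1 -> p5)).
    (p1 | (~p2 <-> ~p1)): β-rule — branch into p1  //  (~p2 <-> ~p1).
      branch 1.1 (add p1):
        (p3 | (~p1 -> p5)): β-rule — branch into p3  //  (~p1 -> p5).
          branch 1.1.1 (add p3):
            ○ open, literals {p1=true, p3=true}.
          branch 1.1.2 (add (~p1 -> p5)):
            (~p1 -> p5): β-rule — branch into ~~p1  //  p5.
              branch 1.1.2.1 (add ~~p1):
                ○ open, literals {p1=true, p3=true}.
              branch 1.1.2.2 (add p5):
                ○ open, literals {p1=true, p3=true, p5=true}.
      branch 1.2 (add (~p2 <-> ~p1)):
        (p3 | (~p1 -> p5)): β-rule — branch into p3  //  (~p1 -> p5).
          branch 1.2.1 (add p3):
            (~p2 <-> ~p1): β-rule — branch into ~p2, ~p1  //  ~~p2, ~~p1.
              branch 1.2.1.1 (add ~p2, ~p1):
                ○ open, literals {p1=false, p2=false, p3=true}.
              branch 1.2.1.2 (add ~~p2, ~~p1):
                ○ open, literals {p1=true, p2=true, p3=true}.
          branch 1.2.2 (add (~p1 -> p5)):
            (~p2 <-> ~p1): β-rule — branch into ~p2, ~p1  //  ~~p2, ~~p1.
              branch 1.2.2.1 (add ~p2, ~p1):
                (~p1 -> p5): β-rule — branch into ~~p1  //  p5.
                  branch 1.2.2.1.1 (add ~~p1):
                    × closes — contains both p1 and ~p1.
                  branch 1.2.2.1.2 (add p5):
                    ○ open, literals {p1=false, p2=false, p3=true, p5=true}.
              branch 1.2.2.2 (add ~~p2, ~~p1):
                (~p1 -> p5): β-rule — branch into ~~p1  //  p5.
                  branch 1.2.2.2.1 (add ~~p1):
                    ○ open, literals {p1=true, p2=true, p3=true}.
                  branch 1.2.2.2.2 (add p5):
                    ○ open, literals {p1=true, p2=true, p3=true, p5=true}.
  branch 2 (add (p2 <-> ~((p5 & ~p1) & p3))):
    (p2 <-> ~((p5 & ~p1) & p3)): β-rule — branch into p2, ~((p5 & ~p1) & p3)  //  ~p2, ~~((p5 & ~p1) & p3).
      branch 2.1 (add p2, ~((p5 & ~p1) & p3)):
        ~((p5 & ~p1) & p3): β-rule — branch into ~(p5 & ~p1)  //  ~p3.
          branch 2.1.1 (add ~(p5 & ~p1)):
            ~(p5 & ~p1): β-rule — branch into ~p5  //  ~~p1.
              branch 2.1.1.1 (add ~p5):
                ○ open, literals {p2=true, p5=false}.
              branch 2.1.1.2 (add ~~p1):
                ○ open, literals {p1=true, p2=true}.
          branch 2.1.2 (add ~p3):
            ○ open, literals {p2=true, p3=false}.
      branch 2.2 (add ~p2, ~~((p5 & ~p1) & p3)):
        ~~((p5 & ~p1) & p3): α-rule — add (p5 & ~p1), p3.
        (p5 & ~p1): α-rule — add p5, ~p1.
        ○ open, literals {p1=false, p2=false, p3=true, p5=true}.
1 branch closed, 12 open.
Each open branch fixes some atoms; the unmentioned ones are free. Counting distinct full assignments: branch {p1=true, p3=true} (p2, p4, p5) contributes 8 new; branch {p1=true, p3=true} (p2, p4, p5) contributes 0 new; branch {p1=true, p3=true, p5=true} (p2, p4) contributes 0 new; branch {p1=false, p2=false, p3=true} (p4, p5) contributes 4 new; branch {p1=true, p2=true, p3=true} (p4, p5) contributes 0 new; branch {p1=false, p2=false, p3=true, p5=true} (p4) contributes 0 new; branch {p1=true, p2=true, p3=true} (p4, p5) contributes 0 new; branch {p1=true, p2=true, p3=true, p5=true} (p4) contributes 0 new; branch {p2=true, p5=false} (p1, p3, p4) contributes 6 new; branch {p1=true, p2=true} (p3, p4, p5) contributes 2 new; branch {p2=true, p3=false} (p1, p4, p5) contributes 2 new; branch {p1=false, p2=false, p3=true, p5=true} (p4) contributes 0 new. Total: 22.

22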